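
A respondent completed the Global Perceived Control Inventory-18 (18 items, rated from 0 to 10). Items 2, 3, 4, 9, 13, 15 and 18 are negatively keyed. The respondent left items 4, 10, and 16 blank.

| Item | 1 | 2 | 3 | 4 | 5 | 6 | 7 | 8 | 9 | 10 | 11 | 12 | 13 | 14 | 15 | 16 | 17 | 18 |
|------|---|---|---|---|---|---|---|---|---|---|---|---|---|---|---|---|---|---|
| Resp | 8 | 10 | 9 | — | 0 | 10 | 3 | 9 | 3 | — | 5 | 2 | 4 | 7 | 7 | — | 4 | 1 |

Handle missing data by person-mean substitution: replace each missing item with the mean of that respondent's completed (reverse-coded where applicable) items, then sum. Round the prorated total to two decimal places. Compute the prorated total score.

Reverse-coded (reversed = (0+10) − raw = 10 − raw):
  item 2: 10 − 10 = 0
  item 3: 10 − 9 = 1
  item 9: 10 − 3 = 7
  item 13: 10 − 4 = 6
  item 15: 10 − 7 = 3
  item 18: 10 − 1 = 9
Completed scored items (15 of 18): 8, 0, 1, 0, 10, 3, 9, 7, 5, 2, 6, 7, 3, 4, 9; sum = 74.
Person mean = 74 / 15 ≈ 4.9333
Prorated total = (74 / 15) × 18 = 88.80 (to 2 dp)

88.80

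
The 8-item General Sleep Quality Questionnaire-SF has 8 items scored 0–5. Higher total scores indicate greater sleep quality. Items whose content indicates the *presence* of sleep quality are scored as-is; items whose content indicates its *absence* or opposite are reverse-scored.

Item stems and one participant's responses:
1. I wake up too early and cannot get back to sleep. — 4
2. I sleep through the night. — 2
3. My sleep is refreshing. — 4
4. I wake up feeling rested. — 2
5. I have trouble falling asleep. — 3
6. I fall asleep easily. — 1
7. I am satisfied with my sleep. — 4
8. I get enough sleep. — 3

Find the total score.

19

Items 1, 5 describe the absence/opposite of sleep quality → reverse-score.
on a 0–5 scale, reversed = 5 − raw.
  item 1: 5 − 4 = 1
  item 2: 2
  item 3: 4
  item 4: 2
  item 5: 5 − 3 = 2
  item 6: 1
  item 7: 4
  item 8: 3
Total = 1 + 2 + 4 + 2 + 2 + 1 + 4 + 3 = 19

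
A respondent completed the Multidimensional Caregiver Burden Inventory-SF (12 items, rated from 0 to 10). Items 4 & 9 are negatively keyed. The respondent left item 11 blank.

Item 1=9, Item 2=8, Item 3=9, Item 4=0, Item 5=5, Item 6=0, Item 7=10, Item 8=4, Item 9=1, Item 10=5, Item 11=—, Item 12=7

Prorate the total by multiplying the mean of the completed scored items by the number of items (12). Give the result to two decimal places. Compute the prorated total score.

Reverse-coded (reverse-coded value = 10 − response):
  item 4: 10 − 0 = 10
  item 9: 10 − 1 = 9
Completed scored items (11 of 12): 9, 8, 9, 10, 5, 0, 10, 4, 9, 5, 7; sum = 76.
Person mean = 76 / 11 ≈ 6.9091
Prorated total = (76 / 11) × 12 = 82.91 (to 2 dp)

82.91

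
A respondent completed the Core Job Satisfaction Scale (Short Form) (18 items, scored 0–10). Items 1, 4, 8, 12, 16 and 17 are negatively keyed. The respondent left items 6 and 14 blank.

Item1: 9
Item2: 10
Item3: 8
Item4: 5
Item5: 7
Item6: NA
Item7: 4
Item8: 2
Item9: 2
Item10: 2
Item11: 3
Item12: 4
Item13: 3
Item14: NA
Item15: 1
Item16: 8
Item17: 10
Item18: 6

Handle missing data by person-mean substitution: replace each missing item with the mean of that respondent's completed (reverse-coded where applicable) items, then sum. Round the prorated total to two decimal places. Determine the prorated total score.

76.50

Reverse-coded (reversed = (0+10) − raw = 10 − raw):
  item 1: 10 − 9 = 1
  item 4: 10 − 5 = 5
  item 8: 10 − 2 = 8
  item 12: 10 − 4 = 6
  item 16: 10 − 8 = 2
  item 17: 10 − 10 = 0
Completed scored items (16 of 18): 1, 10, 8, 5, 7, 4, 8, 2, 2, 3, 6, 3, 1, 2, 0, 6; sum = 68.
Person mean = 68 / 16 ≈ 4.2500
Prorated total = (68 / 16) × 18 = 76.50 (to 2 dp)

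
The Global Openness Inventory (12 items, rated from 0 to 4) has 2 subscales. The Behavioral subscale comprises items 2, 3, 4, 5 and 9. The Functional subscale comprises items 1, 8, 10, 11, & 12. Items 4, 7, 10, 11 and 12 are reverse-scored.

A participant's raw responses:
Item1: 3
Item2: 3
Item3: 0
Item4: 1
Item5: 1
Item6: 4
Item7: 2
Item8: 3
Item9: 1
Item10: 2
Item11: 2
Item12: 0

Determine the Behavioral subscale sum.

8

Behavioral items: 2, 3, 4, 5, 9.
Of these, item 4 is reverse-scored; reversed = (0+4) − raw = 4 − raw.
  item 2: 3
  item 3: 0
  item 4: 4 − 1 = 3
  item 5: 1
  item 9: 1
Sum = 3 + 0 + 3 + 1 + 1 = 8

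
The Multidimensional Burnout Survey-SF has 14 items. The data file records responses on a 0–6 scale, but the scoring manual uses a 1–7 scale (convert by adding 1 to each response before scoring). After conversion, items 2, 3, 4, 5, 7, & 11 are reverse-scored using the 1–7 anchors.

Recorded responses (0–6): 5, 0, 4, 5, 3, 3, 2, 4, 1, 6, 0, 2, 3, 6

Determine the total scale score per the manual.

66

Convert to 1–7: 6, 1, 5, 6, 4, 4, 3, 5, 2, 7, 1, 3, 4, 7
Reverse-coded (reversed = (1+7) − raw = 8 − raw):
  item 2: 8 − 1 = 7
  item 3: 8 − 5 = 3
  item 4: 8 − 6 = 2
  item 5: 8 − 4 = 4
  item 7: 8 − 3 = 5
  item 11: 8 − 1 = 7
Scored: 6, 7, 3, 2, 4, 4, 5, 5, 2, 7, 7, 3, 4, 7
Total = 66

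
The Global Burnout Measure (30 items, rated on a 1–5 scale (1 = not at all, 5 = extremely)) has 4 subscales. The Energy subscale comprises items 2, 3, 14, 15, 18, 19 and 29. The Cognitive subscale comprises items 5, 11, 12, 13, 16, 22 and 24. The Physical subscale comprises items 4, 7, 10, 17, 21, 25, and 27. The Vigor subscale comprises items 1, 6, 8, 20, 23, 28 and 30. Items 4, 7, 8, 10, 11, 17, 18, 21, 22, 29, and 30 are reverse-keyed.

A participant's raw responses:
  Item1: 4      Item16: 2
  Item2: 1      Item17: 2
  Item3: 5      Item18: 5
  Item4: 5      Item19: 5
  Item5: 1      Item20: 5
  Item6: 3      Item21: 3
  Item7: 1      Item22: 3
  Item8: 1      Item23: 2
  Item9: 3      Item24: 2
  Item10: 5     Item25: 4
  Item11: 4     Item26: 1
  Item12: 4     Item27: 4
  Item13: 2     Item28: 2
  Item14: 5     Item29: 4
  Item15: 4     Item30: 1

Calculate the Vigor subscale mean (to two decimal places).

3.71

Vigor items: 1, 6, 8, 20, 23, 28, 30.
Of these, items 8 & 30 are reverse-keyed; reverse-coded value = 6 − response.
  item 1: 4
  item 6: 3
  item 8: 6 − 1 = 5
  item 20: 5
  item 23: 2
  item 28: 2
  item 30: 6 − 1 = 5
Sum = 4 + 3 + 5 + 5 + 2 + 2 + 5 = 26
Mean = 26 / 7 = 3.71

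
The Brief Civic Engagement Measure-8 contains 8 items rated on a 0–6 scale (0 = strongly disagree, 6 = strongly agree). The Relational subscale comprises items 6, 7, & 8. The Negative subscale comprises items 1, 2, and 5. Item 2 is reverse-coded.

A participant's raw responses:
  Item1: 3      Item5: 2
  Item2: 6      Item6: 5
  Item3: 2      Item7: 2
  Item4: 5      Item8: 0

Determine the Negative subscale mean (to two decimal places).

1.67

Negative items: 1, 2, 5.
Of these, item 2 is reverse-coded; reverse-coded value = 6 − response.
  item 1: 3
  item 2: 6 − 6 = 0
  item 5: 2
Sum = 3 + 0 + 2 = 5
Mean = 5 / 3 = 1.67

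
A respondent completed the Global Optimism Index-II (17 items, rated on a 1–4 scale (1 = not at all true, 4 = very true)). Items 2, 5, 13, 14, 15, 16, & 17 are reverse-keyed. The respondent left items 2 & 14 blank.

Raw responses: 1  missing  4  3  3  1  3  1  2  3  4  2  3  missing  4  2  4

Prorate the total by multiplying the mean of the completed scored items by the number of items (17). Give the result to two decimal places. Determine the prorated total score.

37.40

Reverse-coded (on a 1–4 scale, reversed = 5 − raw):
  item 5: 5 − 3 = 2
  item 13: 5 − 3 = 2
  item 15: 5 − 4 = 1
  item 16: 5 − 2 = 3
  item 17: 5 − 4 = 1
Completed scored items (15 of 17): 1, 4, 3, 2, 1, 3, 1, 2, 3, 4, 2, 2, 1, 3, 1; sum = 33.
Person mean = 33 / 15 ≈ 2.2000
Prorated total = (33 / 15) × 17 = 37.40 (to 2 dp)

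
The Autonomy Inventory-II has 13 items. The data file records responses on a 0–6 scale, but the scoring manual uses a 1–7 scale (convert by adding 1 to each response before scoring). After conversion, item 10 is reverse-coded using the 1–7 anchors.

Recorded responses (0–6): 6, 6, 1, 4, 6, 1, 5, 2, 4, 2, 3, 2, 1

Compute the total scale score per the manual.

58

Convert to 1–7: 7, 7, 2, 5, 7, 2, 6, 3, 5, 3, 4, 3, 2
Reverse-coded (on a 1–7 scale, reversed = 8 − raw):
  item 10: 8 − 3 = 5
Scored: 7, 7, 2, 5, 7, 2, 6, 3, 5, 5, 4, 3, 2
Total = 58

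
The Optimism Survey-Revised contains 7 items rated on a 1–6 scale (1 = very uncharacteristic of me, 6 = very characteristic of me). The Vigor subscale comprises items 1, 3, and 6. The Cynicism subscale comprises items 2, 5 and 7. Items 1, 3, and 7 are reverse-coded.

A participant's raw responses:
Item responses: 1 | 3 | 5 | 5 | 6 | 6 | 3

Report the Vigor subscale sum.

14

Vigor items: 1, 3, 6.
Of these, items 1 and 3 are reverse-coded; reversed = (1+6) − raw = 7 − raw.
  item 1: 7 − 1 = 6
  item 3: 7 − 5 = 2
  item 6: 6
Sum = 6 + 2 + 6 = 14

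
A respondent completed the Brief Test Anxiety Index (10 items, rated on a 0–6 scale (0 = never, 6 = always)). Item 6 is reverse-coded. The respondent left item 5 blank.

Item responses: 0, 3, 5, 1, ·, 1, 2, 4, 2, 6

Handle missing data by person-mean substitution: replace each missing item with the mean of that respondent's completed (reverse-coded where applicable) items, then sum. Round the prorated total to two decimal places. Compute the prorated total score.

31.11

Reverse-coded (on a 0–6 scale, reversed = 6 − raw):
  item 6: 6 − 1 = 5
Completed scored items (9 of 10): 0, 3, 5, 1, 5, 2, 4, 2, 6; sum = 28.
Person mean = 28 / 9 ≈ 3.1111
Prorated total = (28 / 9) × 10 = 31.11 (to 2 dp)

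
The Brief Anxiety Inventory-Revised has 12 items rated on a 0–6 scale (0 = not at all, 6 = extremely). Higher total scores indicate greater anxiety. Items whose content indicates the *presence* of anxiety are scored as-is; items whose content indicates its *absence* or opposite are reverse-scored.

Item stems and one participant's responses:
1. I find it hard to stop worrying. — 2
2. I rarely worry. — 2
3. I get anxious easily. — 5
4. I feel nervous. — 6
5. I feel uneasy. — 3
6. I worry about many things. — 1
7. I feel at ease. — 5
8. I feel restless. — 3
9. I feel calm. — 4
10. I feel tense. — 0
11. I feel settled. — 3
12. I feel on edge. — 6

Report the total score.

Items 2, 7, 9, 11 describe the absence/opposite of anxiety → reverse-score.
on a 0–6 scale, reversed = 6 − raw.
  item 1: 2
  item 2: 6 − 2 = 4
  item 3: 5
  item 4: 6
  item 5: 3
  item 6: 1
  item 7: 6 − 5 = 1
  item 8: 3
  item 9: 6 − 4 = 2
  item 10: 0
  item 11: 6 − 3 = 3
  item 12: 6
Total = 2 + 4 + 5 + 6 + 3 + 1 + 1 + 3 + 2 + 0 + 3 + 6 = 36

36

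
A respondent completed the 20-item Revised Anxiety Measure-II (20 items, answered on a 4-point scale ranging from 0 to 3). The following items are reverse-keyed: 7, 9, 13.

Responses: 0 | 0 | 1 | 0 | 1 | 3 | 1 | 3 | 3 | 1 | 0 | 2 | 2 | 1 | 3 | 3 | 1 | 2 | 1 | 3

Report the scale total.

Reverse-coded items (on a 0–3 scale, reversed = 3 − raw):
  item 7: 3 − 1 = 2
  item 9: 3 − 3 = 0
  item 13: 3 − 2 = 1
Scored items: 0, 0, 1, 0, 1, 3, 2, 3, 0, 1, 0, 2, 1, 1, 3, 3, 1, 2, 1, 3
Total = 0 + 0 + 1 + 0 + 1 + 3 + 2 + 3 + 0 + 1 + 0 + 2 + 1 + 1 + 3 + 3 + 1 + 2 + 1 + 3 = 28

28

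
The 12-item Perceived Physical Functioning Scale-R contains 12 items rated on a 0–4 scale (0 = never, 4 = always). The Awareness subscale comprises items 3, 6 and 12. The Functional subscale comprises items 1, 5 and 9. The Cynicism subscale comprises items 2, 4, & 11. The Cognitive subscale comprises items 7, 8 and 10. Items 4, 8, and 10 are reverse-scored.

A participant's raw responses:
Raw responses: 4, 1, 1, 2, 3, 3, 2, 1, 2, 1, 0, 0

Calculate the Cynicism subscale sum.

Cynicism items: 2, 4, 11.
Of these, item 4 is reverse-scored; reversed = (0+4) − raw = 4 − raw.
  item 2: 1
  item 4: 4 − 2 = 2
  item 11: 0
Sum = 1 + 2 + 0 = 3

3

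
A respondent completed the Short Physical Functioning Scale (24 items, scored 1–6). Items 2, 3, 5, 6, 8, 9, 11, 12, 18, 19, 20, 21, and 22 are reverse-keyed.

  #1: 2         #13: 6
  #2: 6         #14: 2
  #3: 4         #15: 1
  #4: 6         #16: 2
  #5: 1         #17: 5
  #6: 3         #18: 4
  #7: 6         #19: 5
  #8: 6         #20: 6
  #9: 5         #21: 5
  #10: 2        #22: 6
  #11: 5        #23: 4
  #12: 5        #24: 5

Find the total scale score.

Raw sum = 102. Reverse-keyed items: 2, 3, 5, 6, 8, 9, 11, 12, 18, 19, 20, 21, 22; their raw sum = 61.
Each reversal replaces raw with 7 − raw, changing the total by 7 − 2·raw per item.
Total = 102 + 13·7 − 2·61 = 102 + 91 − 122 = 71

71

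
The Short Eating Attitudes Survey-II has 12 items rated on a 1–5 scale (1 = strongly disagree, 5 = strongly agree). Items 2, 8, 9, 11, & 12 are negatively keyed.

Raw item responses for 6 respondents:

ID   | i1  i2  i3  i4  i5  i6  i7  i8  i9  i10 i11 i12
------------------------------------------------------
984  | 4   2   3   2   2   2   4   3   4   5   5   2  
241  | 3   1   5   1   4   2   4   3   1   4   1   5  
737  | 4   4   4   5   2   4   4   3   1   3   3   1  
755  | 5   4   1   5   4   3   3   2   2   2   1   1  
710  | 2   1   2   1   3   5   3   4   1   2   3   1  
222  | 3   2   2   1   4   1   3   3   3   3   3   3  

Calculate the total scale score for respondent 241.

42

Respondent 241 raw: 3, 1, 5, 1, 4, 2, 4, 3, 1, 4, 1, 5.
Reverse-coded (on a 1–5 scale, reversed = 6 − raw):
  item 1: 3
  item 2: 6 − 1 = 5
  item 3: 5
  item 4: 1
  item 5: 4
  item 6: 2
  item 7: 4
  item 8: 6 − 3 = 3
  item 9: 6 − 1 = 5
  item 10: 4
  item 11: 6 − 1 = 5
  item 12: 6 − 5 = 1
Sum = 3 + 5 + 5 + 1 + 4 + 2 + 4 + 3 + 5 + 4 + 5 + 1 = 42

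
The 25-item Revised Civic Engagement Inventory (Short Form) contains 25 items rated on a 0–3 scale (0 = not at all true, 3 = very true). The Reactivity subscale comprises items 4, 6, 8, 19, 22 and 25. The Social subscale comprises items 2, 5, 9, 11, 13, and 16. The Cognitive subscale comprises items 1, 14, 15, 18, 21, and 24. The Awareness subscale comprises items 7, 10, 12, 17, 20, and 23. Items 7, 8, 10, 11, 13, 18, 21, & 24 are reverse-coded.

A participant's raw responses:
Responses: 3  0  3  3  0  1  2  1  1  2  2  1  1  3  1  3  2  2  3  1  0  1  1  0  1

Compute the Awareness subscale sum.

7

Awareness items: 7, 10, 12, 17, 20, 23.
Of these, items 7 & 10 are reverse-coded; reversed = (0+3) − raw = 3 − raw.
  item 7: 3 − 2 = 1
  item 10: 3 − 2 = 1
  item 12: 1
  item 17: 2
  item 20: 1
  item 23: 1
Sum = 1 + 1 + 1 + 2 + 1 + 1 = 7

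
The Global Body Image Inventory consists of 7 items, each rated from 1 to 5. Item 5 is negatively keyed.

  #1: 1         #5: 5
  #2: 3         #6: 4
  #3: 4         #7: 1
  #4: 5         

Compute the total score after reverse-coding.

19

Apply reverse scoring (reverse-coded value = 6 − response):
  item 5: 6 − 5 = 1
Scored responses: 1, 3, 4, 5, 1, 4, 1
Total = 1 + 3 + 4 + 5 + 1 + 4 + 1 = 19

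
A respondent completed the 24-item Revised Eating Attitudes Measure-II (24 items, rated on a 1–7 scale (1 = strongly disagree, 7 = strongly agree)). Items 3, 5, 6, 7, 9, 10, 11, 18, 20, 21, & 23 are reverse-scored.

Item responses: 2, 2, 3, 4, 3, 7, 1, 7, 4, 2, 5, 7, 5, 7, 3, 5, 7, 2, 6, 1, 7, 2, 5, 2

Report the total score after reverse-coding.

Reversing items 3, 5, 6, 7, 9, 10, 11, 18, 20, 21, & 23 with 8 − raw:
Total = 2 + 2 + (8−3) + 4 + (8−3) + (8−7) + (8−1) + 7 + (8−4) + (8−2) + (8−5) + 7 + 5 + 7 + 3 + 5 + 7 + (8−2) + 6 + (8−1) + (8−7) + 2 + (8−5) + 2
      = 2 + 2 + 5 + 4 + 5 + 1 + 7 + 7 + 4 + 6 + 3 + 7 + 5 + 7 + 3 + 5 + 7 + 6 + 6 + 7 + 1 + 2 + 3 + 2 = 107

107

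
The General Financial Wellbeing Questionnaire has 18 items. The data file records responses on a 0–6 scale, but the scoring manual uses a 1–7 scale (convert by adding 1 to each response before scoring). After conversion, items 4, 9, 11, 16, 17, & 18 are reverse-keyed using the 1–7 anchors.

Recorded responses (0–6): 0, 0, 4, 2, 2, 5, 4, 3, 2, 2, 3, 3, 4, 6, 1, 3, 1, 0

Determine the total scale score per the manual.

Convert to 1–7: 1, 1, 5, 3, 3, 6, 5, 4, 3, 3, 4, 4, 5, 7, 2, 4, 2, 1
Reverse-coded (reverse-coded value = 8 − response):
  item 4: 8 − 3 = 5
  item 9: 8 − 3 = 5
  item 11: 8 − 4 = 4
  item 16: 8 − 4 = 4
  item 17: 8 − 2 = 6
  item 18: 8 − 1 = 7
Scored: 1, 1, 5, 5, 3, 6, 5, 4, 5, 3, 4, 4, 5, 7, 2, 4, 6, 7
Total = 77

77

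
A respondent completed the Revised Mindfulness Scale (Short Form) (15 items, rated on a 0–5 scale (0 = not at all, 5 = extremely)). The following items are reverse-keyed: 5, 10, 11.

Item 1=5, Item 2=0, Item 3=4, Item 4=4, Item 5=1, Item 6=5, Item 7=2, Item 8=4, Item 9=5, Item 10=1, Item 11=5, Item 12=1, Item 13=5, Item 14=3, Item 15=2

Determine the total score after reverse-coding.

48

Raw sum = 47. Reverse-keyed items: 5, 10, 11; their raw sum = 7.
Each reversal replaces raw with 5 − raw, changing the total by 5 − 2·raw per item.
Total = 47 + 3·5 − 2·7 = 47 + 15 − 14 = 48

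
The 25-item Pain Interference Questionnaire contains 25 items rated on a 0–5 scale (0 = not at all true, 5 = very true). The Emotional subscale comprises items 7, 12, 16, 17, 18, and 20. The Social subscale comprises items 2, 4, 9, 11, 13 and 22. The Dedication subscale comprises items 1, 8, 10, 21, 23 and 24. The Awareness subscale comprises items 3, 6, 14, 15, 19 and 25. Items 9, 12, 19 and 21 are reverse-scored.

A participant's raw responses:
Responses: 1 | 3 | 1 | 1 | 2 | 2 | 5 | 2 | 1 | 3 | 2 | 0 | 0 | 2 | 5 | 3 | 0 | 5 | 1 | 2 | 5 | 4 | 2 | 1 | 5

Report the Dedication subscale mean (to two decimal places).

1.50

Dedication items: 1, 8, 10, 21, 23, 24.
Of these, item 21 is reverse-scored; reversed = (0+5) − raw = 5 − raw.
  item 1: 1
  item 8: 2
  item 10: 3
  item 21: 5 − 5 = 0
  item 23: 2
  item 24: 1
Sum = 1 + 2 + 3 + 0 + 2 + 1 = 9
Mean = 9 / 6 = 1.50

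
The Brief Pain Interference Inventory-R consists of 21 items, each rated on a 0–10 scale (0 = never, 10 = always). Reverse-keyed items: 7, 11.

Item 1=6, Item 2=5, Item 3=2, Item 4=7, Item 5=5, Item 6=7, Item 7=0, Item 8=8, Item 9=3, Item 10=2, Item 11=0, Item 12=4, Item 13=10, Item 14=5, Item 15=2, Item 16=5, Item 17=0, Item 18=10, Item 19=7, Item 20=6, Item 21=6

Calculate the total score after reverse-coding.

120

Apply reverse scoring (reversed = (0+10) − raw = 10 − raw):
  item 7: 10 − 0 = 10
  item 11: 10 − 0 = 10
Scored responses: 6, 5, 2, 7, 5, 7, 10, 8, 3, 2, 10, 4, 10, 5, 2, 5, 0, 10, 7, 6, 6
Total = 6 + 5 + 2 + 7 + 5 + 7 + 10 + 8 + 3 + 2 + 10 + 4 + 10 + 5 + 2 + 5 + 0 + 10 + 7 + 6 + 6 = 120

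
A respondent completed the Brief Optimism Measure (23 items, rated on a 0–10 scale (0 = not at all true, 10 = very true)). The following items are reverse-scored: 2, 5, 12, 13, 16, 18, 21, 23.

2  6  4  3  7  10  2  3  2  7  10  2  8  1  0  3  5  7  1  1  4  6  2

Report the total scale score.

98

Reverse-coded items (on a 0–10 scale, reversed = 10 − raw):
  item 2: 10 − 6 = 4
  item 5: 10 − 7 = 3
  item 12: 10 − 2 = 8
  item 13: 10 − 8 = 2
  item 16: 10 − 3 = 7
  item 18: 10 − 7 = 3
  item 21: 10 − 4 = 6
  item 23: 10 − 2 = 8
Scored responses: 2, 4, 4, 3, 3, 10, 2, 3, 2, 7, 10, 8, 2, 1, 0, 7, 5, 3, 1, 1, 6, 6, 8
Total = 2 + 4 + 4 + 3 + 3 + 10 + 2 + 3 + 2 + 7 + 10 + 8 + 2 + 1 + 0 + 7 + 5 + 3 + 1 + 1 + 6 + 6 + 8 = 98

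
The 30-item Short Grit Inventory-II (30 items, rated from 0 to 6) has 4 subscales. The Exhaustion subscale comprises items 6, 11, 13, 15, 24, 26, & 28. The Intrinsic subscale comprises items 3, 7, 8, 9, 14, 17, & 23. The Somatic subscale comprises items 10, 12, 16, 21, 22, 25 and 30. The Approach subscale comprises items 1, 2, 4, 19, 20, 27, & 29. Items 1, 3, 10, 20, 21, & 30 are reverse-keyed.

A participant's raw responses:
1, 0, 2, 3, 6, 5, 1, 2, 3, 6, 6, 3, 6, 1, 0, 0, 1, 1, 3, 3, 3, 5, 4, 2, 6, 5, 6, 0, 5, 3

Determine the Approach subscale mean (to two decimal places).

Approach items: 1, 2, 4, 19, 20, 27, 29.
Of these, items 1 and 20 are reverse-keyed; reversed = (0+6) − raw = 6 − raw.
  item 1: 6 − 1 = 5
  item 2: 0
  item 4: 3
  item 19: 3
  item 20: 6 − 3 = 3
  item 27: 6
  item 29: 5
Sum = 5 + 0 + 3 + 3 + 3 + 6 + 5 = 25
Mean = 25 / 7 = 3.57

3.57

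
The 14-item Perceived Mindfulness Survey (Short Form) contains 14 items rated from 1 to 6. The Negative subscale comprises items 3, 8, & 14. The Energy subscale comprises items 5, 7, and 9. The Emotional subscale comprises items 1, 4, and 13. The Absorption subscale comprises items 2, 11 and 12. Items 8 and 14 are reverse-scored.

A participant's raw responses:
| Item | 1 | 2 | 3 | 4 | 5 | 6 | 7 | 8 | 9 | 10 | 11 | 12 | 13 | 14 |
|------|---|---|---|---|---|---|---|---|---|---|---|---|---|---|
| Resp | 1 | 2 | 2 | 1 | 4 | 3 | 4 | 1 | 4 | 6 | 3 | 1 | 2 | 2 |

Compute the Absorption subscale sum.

Absorption items: 2, 11, 12.
  item 2: 2
  item 11: 3
  item 12: 1
Sum = 2 + 3 + 1 = 6

6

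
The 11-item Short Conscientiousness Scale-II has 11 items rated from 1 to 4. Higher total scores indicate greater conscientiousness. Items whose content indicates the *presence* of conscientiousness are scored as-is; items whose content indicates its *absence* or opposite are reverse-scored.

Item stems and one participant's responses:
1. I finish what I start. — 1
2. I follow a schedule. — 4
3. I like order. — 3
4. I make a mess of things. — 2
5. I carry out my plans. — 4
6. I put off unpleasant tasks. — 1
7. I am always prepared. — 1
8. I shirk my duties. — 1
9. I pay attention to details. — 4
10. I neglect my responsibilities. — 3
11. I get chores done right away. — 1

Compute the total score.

Items 4, 6, 8, 10 describe the absence/opposite of conscientiousness → reverse-score.
reverse-coded value = 5 − response.
  item 1: 1
  item 2: 4
  item 3: 3
  item 4: 5 − 2 = 3
  item 5: 4
  item 6: 5 − 1 = 4
  item 7: 1
  item 8: 5 − 1 = 4
  item 9: 4
  item 10: 5 − 3 = 2
  item 11: 1
Total = 1 + 4 + 3 + 3 + 4 + 4 + 1 + 4 + 4 + 2 + 1 = 31

31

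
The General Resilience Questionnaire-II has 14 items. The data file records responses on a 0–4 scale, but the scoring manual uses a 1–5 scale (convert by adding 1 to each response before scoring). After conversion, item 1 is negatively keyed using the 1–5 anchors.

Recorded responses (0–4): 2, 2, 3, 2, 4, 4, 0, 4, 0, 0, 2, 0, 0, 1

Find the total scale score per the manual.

Convert to 1–5: 3, 3, 4, 3, 5, 5, 1, 5, 1, 1, 3, 1, 1, 2
Reverse-coded (reverse-coded value = 6 − response):
  item 1: 6 − 3 = 3
Scored: 3, 3, 4, 3, 5, 5, 1, 5, 1, 1, 3, 1, 1, 2
Total = 38

38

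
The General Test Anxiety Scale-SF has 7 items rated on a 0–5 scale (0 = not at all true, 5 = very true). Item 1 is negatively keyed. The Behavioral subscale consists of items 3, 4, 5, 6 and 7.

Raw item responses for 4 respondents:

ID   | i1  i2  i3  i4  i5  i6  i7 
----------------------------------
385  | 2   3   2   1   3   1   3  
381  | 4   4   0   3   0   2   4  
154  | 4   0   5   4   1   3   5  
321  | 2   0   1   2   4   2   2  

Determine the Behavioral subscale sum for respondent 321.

11

Respondent 321 raw: 2, 0, 1, 2, 4, 2, 2.
Behavioral items: 3, 4, 5, 6, 7.
Reverse-coded (reversed = (0+5) − raw = 5 − raw):
  item 3: 1
  item 4: 2
  item 5: 4
  item 6: 2
  item 7: 2
Sum = 1 + 2 + 4 + 2 + 2 = 11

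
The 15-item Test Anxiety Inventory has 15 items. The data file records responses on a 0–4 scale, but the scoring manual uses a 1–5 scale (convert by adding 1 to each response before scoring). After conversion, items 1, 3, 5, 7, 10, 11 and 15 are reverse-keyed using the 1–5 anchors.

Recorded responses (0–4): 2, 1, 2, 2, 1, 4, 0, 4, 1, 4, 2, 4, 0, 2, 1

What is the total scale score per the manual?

Convert to 1–5: 3, 2, 3, 3, 2, 5, 1, 5, 2, 5, 3, 5, 1, 3, 2
Reverse-coded (reversed = (1+5) − raw = 6 − raw):
  item 1: 6 − 3 = 3
  item 3: 6 − 3 = 3
  item 5: 6 − 2 = 4
  item 7: 6 − 1 = 5
  item 10: 6 − 5 = 1
  item 11: 6 − 3 = 3
  item 15: 6 − 2 = 4
Scored: 3, 2, 3, 3, 4, 5, 5, 5, 2, 1, 3, 5, 1, 3, 4
Total = 49

49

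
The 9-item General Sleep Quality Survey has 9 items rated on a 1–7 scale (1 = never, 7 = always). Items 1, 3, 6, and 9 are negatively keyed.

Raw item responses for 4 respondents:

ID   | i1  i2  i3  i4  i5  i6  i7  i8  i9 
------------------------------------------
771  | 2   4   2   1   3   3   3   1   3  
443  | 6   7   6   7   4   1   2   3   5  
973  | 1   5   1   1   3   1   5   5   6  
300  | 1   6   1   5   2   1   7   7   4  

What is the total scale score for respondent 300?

52

Respondent 300 raw: 1, 6, 1, 5, 2, 1, 7, 7, 4.
Reverse-coded (on a 1–7 scale, reversed = 8 − raw):
  item 1: 8 − 1 = 7
  item 2: 6
  item 3: 8 − 1 = 7
  item 4: 5
  item 5: 2
  item 6: 8 − 1 = 7
  item 7: 7
  item 8: 7
  item 9: 8 − 4 = 4
Sum = 7 + 6 + 7 + 5 + 2 + 7 + 7 + 7 + 4 = 52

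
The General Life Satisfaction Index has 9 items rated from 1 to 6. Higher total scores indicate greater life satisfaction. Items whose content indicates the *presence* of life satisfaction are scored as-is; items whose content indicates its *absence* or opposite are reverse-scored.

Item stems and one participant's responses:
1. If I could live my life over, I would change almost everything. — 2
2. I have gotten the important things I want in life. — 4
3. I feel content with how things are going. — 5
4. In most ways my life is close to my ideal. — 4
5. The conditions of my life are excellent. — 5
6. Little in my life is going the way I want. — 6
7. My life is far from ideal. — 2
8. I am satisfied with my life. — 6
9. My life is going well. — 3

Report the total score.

Items 1, 6, 7 describe the absence/opposite of life satisfaction → reverse-score.
reversed = (1+6) − raw = 7 − raw.
  item 1: 7 − 2 = 5
  item 2: 4
  item 3: 5
  item 4: 4
  item 5: 5
  item 6: 7 − 6 = 1
  item 7: 7 − 2 = 5
  item 8: 6
  item 9: 3
Total = 5 + 4 + 5 + 4 + 5 + 1 + 5 + 6 + 3 = 38

38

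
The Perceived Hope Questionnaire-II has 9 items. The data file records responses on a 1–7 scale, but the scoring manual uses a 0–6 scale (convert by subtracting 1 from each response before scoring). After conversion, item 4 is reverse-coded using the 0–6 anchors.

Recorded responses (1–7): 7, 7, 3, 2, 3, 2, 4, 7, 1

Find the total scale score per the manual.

Convert to 0–6: 6, 6, 2, 1, 2, 1, 3, 6, 0
Reverse-coded (reversed = (0+6) − raw = 6 − raw):
  item 4: 6 − 1 = 5
Scored: 6, 6, 2, 5, 2, 1, 3, 6, 0
Total = 31

31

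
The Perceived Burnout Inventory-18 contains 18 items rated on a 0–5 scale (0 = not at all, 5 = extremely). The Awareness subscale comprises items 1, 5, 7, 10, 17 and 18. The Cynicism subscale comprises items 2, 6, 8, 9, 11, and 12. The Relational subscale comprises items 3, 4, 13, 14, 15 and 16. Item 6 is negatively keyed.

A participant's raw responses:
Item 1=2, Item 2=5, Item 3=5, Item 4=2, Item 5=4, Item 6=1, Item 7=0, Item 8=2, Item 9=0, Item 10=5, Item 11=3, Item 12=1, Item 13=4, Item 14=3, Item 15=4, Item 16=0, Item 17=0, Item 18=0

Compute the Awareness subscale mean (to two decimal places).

1.83

Awareness items: 1, 5, 7, 10, 17, 18.
  item 1: 2
  item 5: 4
  item 7: 0
  item 10: 5
  item 17: 0
  item 18: 0
Sum = 2 + 4 + 0 + 5 + 0 + 0 = 11
Mean = 11 / 6 = 1.83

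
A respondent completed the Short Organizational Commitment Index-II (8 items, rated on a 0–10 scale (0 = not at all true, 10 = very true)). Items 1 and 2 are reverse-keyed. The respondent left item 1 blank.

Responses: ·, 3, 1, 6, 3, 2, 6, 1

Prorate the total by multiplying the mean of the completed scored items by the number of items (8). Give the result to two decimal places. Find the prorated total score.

Reverse-coded (reversed = (0+10) − raw = 10 − raw):
  item 2: 10 − 3 = 7
Completed scored items (7 of 8): 7, 1, 6, 3, 2, 6, 1; sum = 26.
Person mean = 26 / 7 ≈ 3.7143
Prorated total = (26 / 7) × 8 = 29.71 (to 2 dp)

29.71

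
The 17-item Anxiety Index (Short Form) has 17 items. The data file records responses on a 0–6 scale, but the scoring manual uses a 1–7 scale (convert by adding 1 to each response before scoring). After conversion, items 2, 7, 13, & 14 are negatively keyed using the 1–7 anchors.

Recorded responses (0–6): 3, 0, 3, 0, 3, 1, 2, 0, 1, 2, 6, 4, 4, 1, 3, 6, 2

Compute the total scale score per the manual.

Convert to 1–7: 4, 1, 4, 1, 4, 2, 3, 1, 2, 3, 7, 5, 5, 2, 4, 7, 3
Reverse-coded (reversed = (1+7) − raw = 8 − raw):
  item 2: 8 − 1 = 7
  item 7: 8 − 3 = 5
  item 13: 8 − 5 = 3
  item 14: 8 − 2 = 6
Scored: 4, 7, 4, 1, 4, 2, 5, 1, 2, 3, 7, 5, 3, 6, 4, 7, 3
Total = 68

68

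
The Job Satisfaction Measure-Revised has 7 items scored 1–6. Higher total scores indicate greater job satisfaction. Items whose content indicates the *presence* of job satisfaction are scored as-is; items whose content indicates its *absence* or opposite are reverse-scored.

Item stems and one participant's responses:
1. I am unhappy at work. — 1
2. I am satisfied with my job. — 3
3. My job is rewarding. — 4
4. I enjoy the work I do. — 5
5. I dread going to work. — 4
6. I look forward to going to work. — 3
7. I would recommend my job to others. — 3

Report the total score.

Items 1, 5 describe the absence/opposite of job satisfaction → reverse-score.
on a 1–6 scale, reversed = 7 − raw.
  item 1: 7 − 1 = 6
  item 2: 3
  item 3: 4
  item 4: 5
  item 5: 7 − 4 = 3
  item 6: 3
  item 7: 3
Total = 6 + 3 + 4 + 5 + 3 + 3 + 3 = 27

27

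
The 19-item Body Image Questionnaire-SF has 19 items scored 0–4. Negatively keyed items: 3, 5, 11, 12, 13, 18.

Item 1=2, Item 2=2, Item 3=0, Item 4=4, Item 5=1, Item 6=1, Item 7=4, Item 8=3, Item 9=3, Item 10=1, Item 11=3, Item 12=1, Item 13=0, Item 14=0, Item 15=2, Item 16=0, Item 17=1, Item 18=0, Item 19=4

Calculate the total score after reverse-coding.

Apply reverse scoring (on a 0–4 scale, reversed = 4 − raw):
  item 3: 4 − 0 = 4
  item 5: 4 − 1 = 3
  item 11: 4 − 3 = 1
  item 12: 4 − 1 = 3
  item 13: 4 − 0 = 4
  item 18: 4 − 0 = 4
After reverse-coding: 2, 2, 4, 4, 3, 1, 4, 3, 3, 1, 1, 3, 4, 0, 2, 0, 1, 4, 4
Total = 2 + 2 + 4 + 4 + 3 + 1 + 4 + 3 + 3 + 1 + 1 + 3 + 4 + 0 + 2 + 0 + 1 + 4 + 4 = 46

46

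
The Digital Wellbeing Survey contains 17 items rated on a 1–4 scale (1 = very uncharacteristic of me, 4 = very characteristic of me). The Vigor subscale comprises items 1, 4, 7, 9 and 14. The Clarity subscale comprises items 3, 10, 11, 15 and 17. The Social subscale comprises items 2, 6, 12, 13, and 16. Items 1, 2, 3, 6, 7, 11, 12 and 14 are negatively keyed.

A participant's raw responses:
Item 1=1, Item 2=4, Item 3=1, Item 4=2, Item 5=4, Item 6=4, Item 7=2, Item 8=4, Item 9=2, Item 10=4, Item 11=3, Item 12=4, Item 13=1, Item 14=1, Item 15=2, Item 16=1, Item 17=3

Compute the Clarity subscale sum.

Clarity items: 3, 10, 11, 15, 17.
Of these, items 3 & 11 are negatively keyed; reversed = (1+4) − raw = 5 − raw.
  item 3: 5 − 1 = 4
  item 10: 4
  item 11: 5 − 3 = 2
  item 15: 2
  item 17: 3
Sum = 4 + 4 + 2 + 2 + 3 = 15

15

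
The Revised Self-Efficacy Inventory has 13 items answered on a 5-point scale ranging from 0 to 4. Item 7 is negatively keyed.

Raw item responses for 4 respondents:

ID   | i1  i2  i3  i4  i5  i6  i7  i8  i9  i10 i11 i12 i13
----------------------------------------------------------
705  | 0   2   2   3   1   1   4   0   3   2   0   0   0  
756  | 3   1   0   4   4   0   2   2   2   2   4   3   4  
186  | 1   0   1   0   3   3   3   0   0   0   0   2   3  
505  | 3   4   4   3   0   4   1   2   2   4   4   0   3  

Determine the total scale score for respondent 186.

14

Respondent 186 raw: 1, 0, 1, 0, 3, 3, 3, 0, 0, 0, 0, 2, 3.
Reverse-coded (on a 0–4 scale, reversed = 4 − raw):
  item 1: 1
  item 2: 0
  item 3: 1
  item 4: 0
  item 5: 3
  item 6: 3
  item 7: 4 − 3 = 1
  item 8: 0
  item 9: 0
  item 10: 0
  item 11: 0
  item 12: 2
  item 13: 3
Sum = 1 + 0 + 1 + 0 + 3 + 3 + 1 + 0 + 0 + 0 + 0 + 2 + 3 = 14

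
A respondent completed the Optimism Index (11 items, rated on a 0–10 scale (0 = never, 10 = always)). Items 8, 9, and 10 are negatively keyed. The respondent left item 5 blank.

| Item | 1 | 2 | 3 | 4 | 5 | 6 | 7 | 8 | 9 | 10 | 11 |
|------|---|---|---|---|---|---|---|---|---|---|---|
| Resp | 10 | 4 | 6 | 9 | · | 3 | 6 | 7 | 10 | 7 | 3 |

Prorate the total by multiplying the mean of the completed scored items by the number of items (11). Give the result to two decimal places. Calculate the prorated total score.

Reverse-coded (on a 0–10 scale, reversed = 10 − raw):
  item 8: 10 − 7 = 3
  item 9: 10 − 10 = 0
  item 10: 10 − 7 = 3
Completed scored items (10 of 11): 10, 4, 6, 9, 3, 6, 3, 0, 3, 3; sum = 47.
Person mean = 47 / 10 ≈ 4.7000
Prorated total = (47 / 10) × 11 = 51.70 (to 2 dp)

51.70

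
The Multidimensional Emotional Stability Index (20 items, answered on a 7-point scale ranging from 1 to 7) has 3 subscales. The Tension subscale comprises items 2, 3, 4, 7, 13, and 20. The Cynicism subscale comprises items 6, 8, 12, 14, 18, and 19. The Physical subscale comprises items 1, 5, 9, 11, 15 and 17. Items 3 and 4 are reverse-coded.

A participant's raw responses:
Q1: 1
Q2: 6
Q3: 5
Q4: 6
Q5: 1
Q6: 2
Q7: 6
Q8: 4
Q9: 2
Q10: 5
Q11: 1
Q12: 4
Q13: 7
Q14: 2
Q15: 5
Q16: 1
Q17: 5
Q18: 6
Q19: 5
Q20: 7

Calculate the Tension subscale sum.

Tension items: 2, 3, 4, 7, 13, 20.
Of these, items 3 and 4 are reverse-coded; reversed = (1+7) − raw = 8 − raw.
  item 2: 6
  item 3: 8 − 5 = 3
  item 4: 8 − 6 = 2
  item 7: 6
  item 13: 7
  item 20: 7
Sum = 6 + 3 + 2 + 6 + 7 + 7 = 31

31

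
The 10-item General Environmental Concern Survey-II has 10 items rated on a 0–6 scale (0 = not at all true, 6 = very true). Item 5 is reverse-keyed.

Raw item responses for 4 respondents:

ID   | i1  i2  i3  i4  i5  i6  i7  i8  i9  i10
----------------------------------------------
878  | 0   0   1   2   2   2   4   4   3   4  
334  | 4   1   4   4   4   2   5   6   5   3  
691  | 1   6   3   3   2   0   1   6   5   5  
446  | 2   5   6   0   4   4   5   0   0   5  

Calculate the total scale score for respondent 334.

Respondent 334 raw: 4, 1, 4, 4, 4, 2, 5, 6, 5, 3.
Reverse-coded (on a 0–6 scale, reversed = 6 − raw):
  item 1: 4
  item 2: 1
  item 3: 4
  item 4: 4
  item 5: 6 − 4 = 2
  item 6: 2
  item 7: 5
  item 8: 6
  item 9: 5
  item 10: 3
Sum = 4 + 1 + 4 + 4 + 2 + 2 + 5 + 6 + 5 + 3 = 36

36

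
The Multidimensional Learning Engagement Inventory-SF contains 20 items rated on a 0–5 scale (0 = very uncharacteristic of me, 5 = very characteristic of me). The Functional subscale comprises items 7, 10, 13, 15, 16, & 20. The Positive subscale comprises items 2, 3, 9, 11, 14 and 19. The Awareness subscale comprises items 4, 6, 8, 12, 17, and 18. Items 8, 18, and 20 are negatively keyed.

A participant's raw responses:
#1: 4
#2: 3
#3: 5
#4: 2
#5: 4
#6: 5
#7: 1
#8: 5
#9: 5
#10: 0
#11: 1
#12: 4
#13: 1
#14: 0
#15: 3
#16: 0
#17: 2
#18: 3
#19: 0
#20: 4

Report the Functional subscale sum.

Functional items: 7, 10, 13, 15, 16, 20.
Of these, item 20 is negatively keyed; on a 0–5 scale, reversed = 5 − raw.
  item 7: 1
  item 10: 0
  item 13: 1
  item 15: 3
  item 16: 0
  item 20: 5 − 4 = 1
Sum = 1 + 0 + 1 + 3 + 0 + 1 = 6

6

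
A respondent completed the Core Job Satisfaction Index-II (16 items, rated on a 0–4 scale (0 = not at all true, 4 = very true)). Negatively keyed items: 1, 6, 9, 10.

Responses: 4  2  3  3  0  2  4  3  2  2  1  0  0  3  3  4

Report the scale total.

32

Reversing items 1, 6, 9, & 10 with 4 − raw:
Total = (4−4) + 2 + 3 + 3 + 0 + (4−2) + 4 + 3 + (4−2) + (4−2) + 1 + 0 + 0 + 3 + 3 + 4
      = 0 + 2 + 3 + 3 + 0 + 2 + 4 + 3 + 2 + 2 + 1 + 0 + 0 + 3 + 3 + 4 = 32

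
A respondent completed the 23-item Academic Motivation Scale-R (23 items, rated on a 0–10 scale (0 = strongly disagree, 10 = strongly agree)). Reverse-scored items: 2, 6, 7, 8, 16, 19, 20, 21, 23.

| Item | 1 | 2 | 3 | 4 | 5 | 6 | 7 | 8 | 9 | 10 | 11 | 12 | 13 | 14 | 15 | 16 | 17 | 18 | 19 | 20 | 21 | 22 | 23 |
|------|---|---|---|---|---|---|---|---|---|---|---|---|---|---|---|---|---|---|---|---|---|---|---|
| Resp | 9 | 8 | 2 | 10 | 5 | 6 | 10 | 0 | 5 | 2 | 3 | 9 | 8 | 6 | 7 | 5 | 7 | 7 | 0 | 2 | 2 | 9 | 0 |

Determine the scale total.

146

Reverse-scored items use 10 − raw:
  item 2: 10 − 8 = 2
  item 6: 10 − 6 = 4
  item 7: 10 − 10 = 0
  item 8: 10 − 0 = 10
  item 16: 10 − 5 = 5
  item 19: 10 − 0 = 10
  item 20: 10 − 2 = 8
  item 21: 10 − 2 = 8
  item 23: 10 − 0 = 10
After reverse-coding: 9, 2, 2, 10, 5, 4, 0, 10, 5, 2, 3, 9, 8, 6, 7, 5, 7, 7, 10, 8, 8, 9, 10
Total = 9 + 2 + 2 + 10 + 5 + 4 + 0 + 10 + 5 + 2 + 3 + 9 + 8 + 6 + 7 + 5 + 7 + 7 + 10 + 8 + 8 + 9 + 10 = 146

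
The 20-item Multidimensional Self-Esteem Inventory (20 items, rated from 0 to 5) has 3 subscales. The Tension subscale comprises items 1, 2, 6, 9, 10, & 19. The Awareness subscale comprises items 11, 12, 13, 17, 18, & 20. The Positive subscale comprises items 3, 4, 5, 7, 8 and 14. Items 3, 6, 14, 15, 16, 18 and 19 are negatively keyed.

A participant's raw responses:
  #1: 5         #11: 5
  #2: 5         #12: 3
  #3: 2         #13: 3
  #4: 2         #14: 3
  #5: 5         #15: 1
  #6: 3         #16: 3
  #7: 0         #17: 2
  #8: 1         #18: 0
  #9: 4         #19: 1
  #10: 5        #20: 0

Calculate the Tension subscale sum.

Tension items: 1, 2, 6, 9, 10, 19.
Of these, items 6 and 19 are negatively keyed; reversed = (0+5) − raw = 5 − raw.
  item 1: 5
  item 2: 5
  item 6: 5 − 3 = 2
  item 9: 4
  item 10: 5
  item 19: 5 − 1 = 4
Sum = 5 + 5 + 2 + 4 + 5 + 4 = 25

25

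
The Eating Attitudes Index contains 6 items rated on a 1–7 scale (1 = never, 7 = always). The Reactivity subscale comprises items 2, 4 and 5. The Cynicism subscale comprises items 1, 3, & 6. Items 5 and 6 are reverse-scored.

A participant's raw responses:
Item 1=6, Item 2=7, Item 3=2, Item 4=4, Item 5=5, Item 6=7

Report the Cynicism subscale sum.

9

Cynicism items: 1, 3, 6.
Of these, item 6 is reverse-scored; reversed = (1+7) − raw = 8 − raw.
  item 1: 6
  item 3: 2
  item 6: 8 − 7 = 1
Sum = 6 + 2 + 1 = 9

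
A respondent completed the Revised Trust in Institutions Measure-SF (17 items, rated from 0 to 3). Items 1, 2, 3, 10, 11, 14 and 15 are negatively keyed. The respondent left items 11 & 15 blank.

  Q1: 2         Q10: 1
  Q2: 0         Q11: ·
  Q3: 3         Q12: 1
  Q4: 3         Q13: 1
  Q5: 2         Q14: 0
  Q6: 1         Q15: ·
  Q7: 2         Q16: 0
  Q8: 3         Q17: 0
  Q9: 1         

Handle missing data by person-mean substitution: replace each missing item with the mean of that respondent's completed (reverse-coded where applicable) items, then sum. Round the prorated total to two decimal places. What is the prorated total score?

26.07

Reverse-coded (reverse-coded value = 3 − response):
  item 1: 3 − 2 = 1
  item 2: 3 − 0 = 3
  item 3: 3 − 3 = 0
  item 10: 3 − 1 = 2
  item 14: 3 − 0 = 3
Completed scored items (15 of 17): 1, 3, 0, 3, 2, 1, 2, 3, 1, 2, 1, 1, 3, 0, 0; sum = 23.
Person mean = 23 / 15 ≈ 1.5333
Prorated total = (23 / 15) × 17 = 26.07 (to 2 dp)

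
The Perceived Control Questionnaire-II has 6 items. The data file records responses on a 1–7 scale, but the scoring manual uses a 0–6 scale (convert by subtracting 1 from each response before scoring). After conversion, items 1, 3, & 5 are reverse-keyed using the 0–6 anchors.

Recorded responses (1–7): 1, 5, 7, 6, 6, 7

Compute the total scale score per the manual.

Convert to 0–6: 0, 4, 6, 5, 5, 6
Reverse-coded (reverse-coded value = 6 − response):
  item 1: 6 − 0 = 6
  item 3: 6 − 6 = 0
  item 5: 6 − 5 = 1
Scored: 6, 4, 0, 5, 1, 6
Total = 22

22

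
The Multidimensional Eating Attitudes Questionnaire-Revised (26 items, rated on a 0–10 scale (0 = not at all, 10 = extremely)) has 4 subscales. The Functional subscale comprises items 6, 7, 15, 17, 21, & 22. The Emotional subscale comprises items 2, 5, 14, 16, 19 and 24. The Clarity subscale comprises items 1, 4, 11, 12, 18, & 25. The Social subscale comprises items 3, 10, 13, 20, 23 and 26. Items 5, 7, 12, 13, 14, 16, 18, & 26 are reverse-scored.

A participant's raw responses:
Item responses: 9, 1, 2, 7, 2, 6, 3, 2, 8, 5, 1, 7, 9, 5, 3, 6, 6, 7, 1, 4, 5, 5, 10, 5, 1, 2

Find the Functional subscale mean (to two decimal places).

Functional items: 6, 7, 15, 17, 21, 22.
Of these, item 7 is reverse-scored; reverse-coded value = 10 − response.
  item 6: 6
  item 7: 10 − 3 = 7
  item 15: 3
  item 17: 6
  item 21: 5
  item 22: 5
Sum = 6 + 7 + 3 + 6 + 5 + 5 = 32
Mean = 32 / 6 = 5.33

5.33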